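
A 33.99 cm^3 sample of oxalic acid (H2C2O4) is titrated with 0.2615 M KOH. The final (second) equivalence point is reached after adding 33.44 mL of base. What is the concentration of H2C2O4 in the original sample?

n(KOH) = 0.2615 x 0.03344 = 0.008745 mol.
At the final (second) equivalence point, 2 mol OH^- react per mol H2C2O4, so n(H2C2O4) = 0.008745 / 2 = 0.004372 mol.
[H2C2O4] = 0.004372 / 0.03399 L = 0.129 M.

0.129 M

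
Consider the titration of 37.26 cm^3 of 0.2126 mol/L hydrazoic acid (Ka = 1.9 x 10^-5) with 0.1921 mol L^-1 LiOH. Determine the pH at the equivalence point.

8.86

n(HN3) = 0.2126 x 0.03726 = 0.007921 mol; V(LiOH) at equivalence = 0.007921/0.1921 = 0.04124 L.
At equivalence all the acid is converted to N3-; total volume = 0.03726 + 0.04124 = 0.07850 L, so [N3-] = 0.007921/0.07850 = 0.1009 M.
Kb = Kw/Ka = 1.0e-14 / 1.9 x 10^-5 = 5.26e-10.
[OH^-] = sqrt(Kb x [N3-]) = sqrt(5.26e-10 x 0.1009) = 7.29e-6 M.
pOH = 5.14, so pH = 14.00 - 5.14 = 8.86.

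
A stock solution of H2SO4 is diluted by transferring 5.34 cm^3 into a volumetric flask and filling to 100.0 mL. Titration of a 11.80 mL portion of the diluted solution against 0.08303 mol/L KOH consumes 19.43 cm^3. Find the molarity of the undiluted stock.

1.28 M

n(KOH) = 0.08303 x 0.01943 = 0.001613 mol.
n(H2SO4) in the aliquot = 0.001613 x 1/2 = 0.0008066 mol.
[diluted H2SO4] = 0.0008066 / 0.01180 = 0.06836 M.
Dilution factor = 100.0/5.340 = 18.73, so [stock] = 0.06836 x 18.73 = 1.28 M.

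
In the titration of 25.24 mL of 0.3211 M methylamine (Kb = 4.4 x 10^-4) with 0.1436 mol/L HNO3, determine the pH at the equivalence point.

5.82

n(CH3NH2) = 0.3211 x 0.02524 = 0.008105 mol; V(HNO3) at equivalence = 0.008105/0.1436 = 0.05644 L.
At equivalence the base is fully converted to CH3NH3+; total volume = 0.08168 L, so [CH3NH3+] = 0.008105/0.08168 = 0.09923 M.
Ka(CH3NH3+) = Kw/Kb = 1.0e-14 / 4.4 x 10^-4 = 2.27e-11.
[H^+] = sqrt(Ka x [CH3NH3+]) = sqrt(2.27e-11 x 0.09923) = 1.50e-6 M.
pH = -log(1.50e-6) = 5.82.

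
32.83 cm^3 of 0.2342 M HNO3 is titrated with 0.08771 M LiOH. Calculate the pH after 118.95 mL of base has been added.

12.26

n(acid) = 0.2342 x 0.03283 = 0.007689 mol; n(LiOH) added = 0.08771 x 0.1190 = 0.01043 mol.
Base is in excess by 0.01043 - 0.007689 = 0.002744 mol in a total volume of 0.1518 L.
[OH^-] = 0.002744/0.1518 = 0.01808 M, so pOH = 1.74 and pH = 14.00 - 1.74 = 12.26.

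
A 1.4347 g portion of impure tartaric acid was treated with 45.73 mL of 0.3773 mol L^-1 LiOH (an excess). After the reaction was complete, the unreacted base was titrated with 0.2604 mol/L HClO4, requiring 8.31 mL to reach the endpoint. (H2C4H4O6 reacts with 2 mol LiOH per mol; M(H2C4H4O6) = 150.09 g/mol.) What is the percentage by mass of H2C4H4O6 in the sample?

78.9%

Total n(LiOH) added = 0.3773 x 0.04573 = 0.01725 mol.
n(HClO4) used = 0.2604 x 0.008310 = 0.002164 mol, which equals the excess n(LiOH).
So n(LiOH) consumed by the sample = 0.01725 - 0.002164 = 0.01509 mol.
n(H2C4H4O6) = 0.01509 / 2 = 0.007545 mol.
mass H2C4H4O6 = 0.007545 x 150.09 = 1.132 g, so %H2C4H4O6 = 1.132/1.4347 x 100 = 78.9%.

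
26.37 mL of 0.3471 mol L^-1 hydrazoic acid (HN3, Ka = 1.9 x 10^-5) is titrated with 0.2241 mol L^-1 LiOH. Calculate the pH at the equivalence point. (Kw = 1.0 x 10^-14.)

8.93

n(HN3) = 0.3471 x 0.02637 = 0.009153 mol; V(LiOH) at equivalence = 0.009153/0.2241 = 0.04084 L.
At equivalence all the acid is converted to N3-; total volume = 0.02637 + 0.04084 = 0.06721 L, so [N3-] = 0.009153/0.06721 = 0.1362 M.
Kb = Kw/Ka = 1.0e-14 / 1.9 x 10^-5 = 5.26e-10.
[OH^-] = sqrt(Kb x [N3-]) = sqrt(5.26e-10 x 0.1362) = 8.47e-6 M.
pOH = 5.07, so pH = 14.00 - 5.07 = 8.93.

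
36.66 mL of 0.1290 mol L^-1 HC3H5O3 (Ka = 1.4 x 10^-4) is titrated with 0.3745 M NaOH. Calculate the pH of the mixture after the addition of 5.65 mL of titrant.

3.76

Initial n(HC3H5O3) = 0.1290 x 0.03666 = 0.004729 mol.
n(NaOH) added = 0.3745 x 0.005650 = 0.002116 mol, converting that many moles of HC3H5O3 to C3H5O3-.
Remaining n(HC3H5O3) = 0.002613 mol; n(C3H5O3-) = 0.002116 mol.
By Henderson-Hasselbalch, pH = pKa + log([A^-]/[HA]) = 3.85 + log(0.002116/0.002613) = 3.85 + (-0.09) = 3.76.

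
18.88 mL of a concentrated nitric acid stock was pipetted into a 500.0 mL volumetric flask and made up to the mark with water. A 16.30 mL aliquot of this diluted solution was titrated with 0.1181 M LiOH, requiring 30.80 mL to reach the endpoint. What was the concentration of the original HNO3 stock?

5.91 M

n(LiOH) = 0.1181 x 0.03080 = 0.003637 mol.
n(HNO3) in the aliquot = 0.003637 mol.
[diluted HNO3] = 0.003637 / 0.01630 = 0.2232 M.
Dilution factor = 500.0/18.88 = 26.48, so [stock] = 0.2232 x 26.48 = 5.91 M.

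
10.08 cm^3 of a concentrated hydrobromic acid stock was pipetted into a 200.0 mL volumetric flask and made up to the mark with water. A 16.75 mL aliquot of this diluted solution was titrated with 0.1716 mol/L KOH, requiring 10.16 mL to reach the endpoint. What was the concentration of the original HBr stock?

2.07 M

n(KOH) = 0.1716 x 0.01016 = 0.001743 mol.
n(HBr) in the aliquot = 0.001743 mol.
[diluted HBr] = 0.001743 / 0.01675 = 0.1041 M.
Dilution factor = 200.0/10.08 = 19.84, so [stock] = 0.1041 x 19.84 = 2.07 M.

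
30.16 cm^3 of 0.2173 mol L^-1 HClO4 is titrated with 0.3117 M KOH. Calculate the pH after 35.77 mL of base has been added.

12.84

n(acid) = 0.2173 x 0.03016 = 0.006554 mol; n(KOH) added = 0.3117 x 0.03577 = 0.01115 mol.
Base is in excess by 0.01115 - 0.006554 = 0.004596 mol in a total volume of 0.06593 L.
[OH^-] = 0.004596/0.06593 = 0.06971 M, so pOH = 1.16 and pH = 14.00 - 1.16 = 12.84.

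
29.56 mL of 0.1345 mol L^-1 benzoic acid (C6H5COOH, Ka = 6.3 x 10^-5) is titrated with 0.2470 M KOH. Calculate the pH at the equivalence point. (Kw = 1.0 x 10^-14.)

8.57

n(C6H5COOH) = 0.1345 x 0.02956 = 0.003976 mol; V(KOH) at equivalence = 0.003976/0.2470 = 0.01610 L.
At equivalence all the acid is converted to C6H5COO-; total volume = 0.02956 + 0.01610 = 0.04566 L, so [C6H5COO-] = 0.003976/0.04566 = 0.08708 M.
Kb = Kw/Ka = 1.0e-14 / 6.3 x 10^-5 = 1.59e-10.
[OH^-] = sqrt(Kb x [C6H5COO-]) = sqrt(1.59e-10 x 0.08708) = 3.72e-6 M.
pOH = 5.43, so pH = 14.00 - 5.43 = 8.57.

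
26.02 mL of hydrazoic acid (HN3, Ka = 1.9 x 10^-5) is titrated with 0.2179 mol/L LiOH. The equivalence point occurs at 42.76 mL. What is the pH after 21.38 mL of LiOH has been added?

21.38 mL is exactly half the equivalence volume (42.76/2), i.e. the half-equivalence point.
There, n(HA) = n(A^-), so pH = pKa = -log(1.9 x 10^-5) = 4.72.

4.72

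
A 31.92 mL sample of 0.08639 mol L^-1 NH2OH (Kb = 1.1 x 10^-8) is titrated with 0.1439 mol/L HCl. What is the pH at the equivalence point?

3.65

n(NH2OH) = 0.08639 x 0.03192 = 0.002758 mol; V(HCl) at equivalence = 0.002758/0.1439 = 0.01916 L.
At equivalence the base is fully converted to NH3OH+; total volume = 0.05108 L, so [NH3OH+] = 0.002758/0.05108 = 0.05398 M.
Ka(NH3OH+) = Kw/Kb = 1.0e-14 / 1.1 x 10^-8 = 9.09e-7.
[H^+] = sqrt(Ka x [NH3OH+]) = sqrt(9.09e-7 x 0.05398) = 0.000222 M.
pH = -log(0.000222) = 3.65.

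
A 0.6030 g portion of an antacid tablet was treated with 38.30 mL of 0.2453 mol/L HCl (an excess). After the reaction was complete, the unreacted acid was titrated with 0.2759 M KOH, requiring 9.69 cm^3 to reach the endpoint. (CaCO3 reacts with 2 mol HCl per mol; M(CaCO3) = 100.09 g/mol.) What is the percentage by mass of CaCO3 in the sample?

55.8%

Total n(HCl) added = 0.2453 x 0.03830 = 0.009395 mol.
n(KOH) used = 0.2759 x 0.009690 = 0.002673 mol, which equals the excess n(HCl).
So n(HCl) consumed by the sample = 0.009395 - 0.002673 = 0.006722 mol.
n(CaCO3) = 0.006722 / 2 = 0.003361 mol.
mass CaCO3 = 0.003361 x 100.09 = 0.3364 g, so %CaCO3 = 0.3364/0.6030 x 100 = 55.8%.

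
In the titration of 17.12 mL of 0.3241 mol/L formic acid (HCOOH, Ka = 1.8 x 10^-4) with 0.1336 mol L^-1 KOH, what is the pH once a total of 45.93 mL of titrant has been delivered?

11.97

n(acid) = 0.3241 x 0.01712 = 0.005549 mol; n(KOH) added = 0.1336 x 0.04593 = 0.006136 mol.
Base is in excess by 0.006136 - 0.005549 = 0.0005877 mol in a total volume of 0.06305 L.
[OH^-] = 0.0005877/0.06305 = 0.009320 M, so pOH = 2.03 and pH = 14.00 - 2.03 = 11.97.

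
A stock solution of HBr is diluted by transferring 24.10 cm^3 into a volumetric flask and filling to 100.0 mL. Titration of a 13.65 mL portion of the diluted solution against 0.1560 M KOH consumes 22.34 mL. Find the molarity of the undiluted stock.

1.06 M

n(KOH) = 0.1560 x 0.02234 = 0.003485 mol.
n(HBr) in the aliquot = 0.003485 mol.
[diluted HBr] = 0.003485 / 0.01365 = 0.2553 M.
Dilution factor = 100.0/24.10 = 4.149, so [stock] = 0.2553 x 4.149 = 1.06 M.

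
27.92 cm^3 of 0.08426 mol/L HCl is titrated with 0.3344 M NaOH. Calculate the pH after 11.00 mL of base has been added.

12.53

n(acid) = 0.08426 x 0.02792 = 0.002353 mol; n(NaOH) added = 0.3344 x 0.01100 = 0.003678 mol.
Base is in excess by 0.003678 - 0.002353 = 0.001326 mol in a total volume of 0.03892 L.
[OH^-] = 0.001326/0.03892 = 0.03407 M, so pOH = 1.47 and pH = 14.00 - 1.47 = 12.53.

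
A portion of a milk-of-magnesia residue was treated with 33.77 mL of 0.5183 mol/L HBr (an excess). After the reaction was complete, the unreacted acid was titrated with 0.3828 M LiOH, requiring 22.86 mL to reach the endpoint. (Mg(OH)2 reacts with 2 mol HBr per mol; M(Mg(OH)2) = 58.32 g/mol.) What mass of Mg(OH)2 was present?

Total n(HBr) added = 0.5183 x 0.03377 = 0.01750 mol.
n(LiOH) used = 0.3828 x 0.02286 = 0.008751 mol, which equals the excess n(HBr).
So n(HBr) consumed by the sample = 0.01750 - 0.008751 = 0.008752 mol.
n(Mg(OH)2) = 0.008752 / 2 = 0.004376 mol.
mass = 0.004376 mol x 58.32 g/mol = 0.255 g.

0.255 g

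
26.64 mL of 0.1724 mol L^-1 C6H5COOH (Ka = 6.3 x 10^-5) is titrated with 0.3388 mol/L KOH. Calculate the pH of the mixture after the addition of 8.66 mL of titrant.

Initial n(C6H5COOH) = 0.1724 x 0.02664 = 0.004593 mol.
n(KOH) added = 0.3388 x 0.008660 = 0.002934 mol, converting that many moles of C6H5COOH to C6H5COO-.
Remaining n(C6H5COOH) = 0.001659 mol; n(C6H5COO-) = 0.002934 mol.
By Henderson-Hasselbalch, pH = pKa + log([A^-]/[HA]) = 4.20 + log(0.002934/0.001659) = 4.20 + (+0.25) = 4.45.

4.45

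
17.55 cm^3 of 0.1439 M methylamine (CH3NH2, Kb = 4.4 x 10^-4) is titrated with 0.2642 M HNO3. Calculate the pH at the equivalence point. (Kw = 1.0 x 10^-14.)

5.84

n(CH3NH2) = 0.1439 x 0.01755 = 0.002525 mol; V(HNO3) at equivalence = 0.002525/0.2642 = 0.009559 L.
At equivalence the base is fully converted to CH3NH3+; total volume = 0.02711 L, so [CH3NH3+] = 0.002525/0.02711 = 0.09316 M.
Ka(CH3NH3+) = Kw/Kb = 1.0e-14 / 4.4 x 10^-4 = 2.27e-11.
[H^+] = sqrt(Ka x [CH3NH3+]) = sqrt(2.27e-11 x 0.09316) = 1.46e-6 M.
pH = -log(1.46e-6) = 5.84.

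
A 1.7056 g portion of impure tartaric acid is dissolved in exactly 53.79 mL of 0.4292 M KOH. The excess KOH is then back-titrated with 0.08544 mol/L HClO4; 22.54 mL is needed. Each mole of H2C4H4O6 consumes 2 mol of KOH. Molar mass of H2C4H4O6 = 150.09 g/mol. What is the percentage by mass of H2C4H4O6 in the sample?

Total n(KOH) added = 0.4292 x 0.05379 = 0.02309 mol.
n(HClO4) used = 0.08544 x 0.02254 = 0.001926 mol, which equals the excess n(KOH).
So n(KOH) consumed by the sample = 0.02309 - 0.001926 = 0.02116 mol.
n(H2C4H4O6) = 0.02116 / 2 = 0.01058 mol.
mass H2C4H4O6 = 0.01058 x 150.09 = 1.588 g, so %H2C4H4O6 = 1.588/1.7056 x 100 = 93.1%.

93.1%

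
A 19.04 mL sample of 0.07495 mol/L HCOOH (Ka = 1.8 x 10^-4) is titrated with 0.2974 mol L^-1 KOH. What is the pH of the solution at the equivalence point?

8.26

n(HCOOH) = 0.07495 x 0.01904 = 0.001427 mol; V(KOH) at equivalence = 0.001427/0.2974 = 0.004798 L.
At equivalence all the acid is converted to HCOO-; total volume = 0.01904 + 0.004798 = 0.02384 L, so [HCOO-] = 0.001427/0.02384 = 0.05986 M.
Kb = Kw/Ka = 1.0e-14 / 1.8 x 10^-4 = 5.56e-11.
[OH^-] = sqrt(Kb x [HCOO-]) = sqrt(5.56e-11 x 0.05986) = 1.82e-6 M.
pOH = 5.74, so pH = 14.00 - 5.74 = 8.26.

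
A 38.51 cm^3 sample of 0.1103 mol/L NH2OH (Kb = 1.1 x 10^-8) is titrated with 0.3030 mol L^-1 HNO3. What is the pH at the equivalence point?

3.57

n(NH2OH) = 0.1103 x 0.03851 = 0.004248 mol; V(HNO3) at equivalence = 0.004248/0.3030 = 0.01402 L.
At equivalence the base is fully converted to NH3OH+; total volume = 0.05253 L, so [NH3OH+] = 0.004248/0.05253 = 0.08086 M.
Ka(NH3OH+) = Kw/Kb = 1.0e-14 / 1.1 x 10^-8 = 9.09e-7.
[H^+] = sqrt(Ka x [NH3OH+]) = sqrt(9.09e-7 x 0.08086) = 0.000271 M.
pH = -log(0.000271) = 3.57.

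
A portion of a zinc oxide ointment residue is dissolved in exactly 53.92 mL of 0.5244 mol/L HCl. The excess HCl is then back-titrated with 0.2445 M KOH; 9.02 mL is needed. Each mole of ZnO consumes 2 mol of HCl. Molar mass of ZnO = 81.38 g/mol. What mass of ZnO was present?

Total n(HCl) added = 0.5244 x 0.05392 = 0.02828 mol.
n(KOH) used = 0.2445 x 0.009020 = 0.002205 mol, which equals the excess n(HCl).
So n(HCl) consumed by the sample = 0.02828 - 0.002205 = 0.02607 mol.
n(ZnO) = 0.02607 / 2 = 0.01304 mol.
mass = 0.01304 mol x 81.38 g/mol = 1.06 g.

1.06 g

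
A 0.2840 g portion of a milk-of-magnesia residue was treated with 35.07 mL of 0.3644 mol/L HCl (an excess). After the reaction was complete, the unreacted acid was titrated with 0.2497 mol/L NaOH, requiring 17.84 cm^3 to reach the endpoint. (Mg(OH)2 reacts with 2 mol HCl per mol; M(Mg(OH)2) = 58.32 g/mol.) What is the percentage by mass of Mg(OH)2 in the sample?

Total n(HCl) added = 0.3644 x 0.03507 = 0.01278 mol.
n(NaOH) used = 0.2497 x 0.01784 = 0.004455 mol, which equals the excess n(HCl).
So n(HCl) consumed by the sample = 0.01278 - 0.004455 = 0.008325 mol.
n(Mg(OH)2) = 0.008325 / 2 = 0.004162 mol.
mass Mg(OH)2 = 0.004162 x 58.32 = 0.2428 g, so %Mg(OH)2 = 0.2428/0.2840 x 100 = 85.5%.

85.5%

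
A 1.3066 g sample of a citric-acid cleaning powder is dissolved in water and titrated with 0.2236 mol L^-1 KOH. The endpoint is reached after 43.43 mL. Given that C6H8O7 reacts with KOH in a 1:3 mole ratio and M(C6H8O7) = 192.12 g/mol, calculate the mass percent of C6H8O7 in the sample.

47.6%

n(KOH) = 0.2236 x 0.04343 = 0.009711 mol.
n(C6H8O7) = 0.009711 / 3 = 0.003237 mol.
mass of C6H8O7 = 0.003237 x 192.12 = 0.6219 g.
% purity = 0.6219 / 1.3066 x 100 = 47.6%.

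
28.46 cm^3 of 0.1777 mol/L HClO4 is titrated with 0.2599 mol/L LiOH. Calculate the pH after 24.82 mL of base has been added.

n(acid) = 0.1777 x 0.02846 = 0.005057 mol; n(LiOH) added = 0.2599 x 0.02482 = 0.006451 mol.
Base is in excess by 0.006451 - 0.005057 = 0.001393 mol in a total volume of 0.05328 L.
[OH^-] = 0.001393/0.05328 = 0.02615 M, so pOH = 1.58 and pH = 14.00 - 1.58 = 12.42.

12.42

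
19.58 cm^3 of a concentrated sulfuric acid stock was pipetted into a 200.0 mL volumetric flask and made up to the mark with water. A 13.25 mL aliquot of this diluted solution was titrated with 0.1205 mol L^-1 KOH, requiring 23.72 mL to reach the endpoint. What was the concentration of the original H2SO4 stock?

n(KOH) = 0.1205 x 0.02372 = 0.002858 mol.
n(H2SO4) in the aliquot = 0.002858 x 1/2 = 0.001429 mol.
[diluted H2SO4] = 0.001429 / 0.01325 = 0.1079 M.
Dilution factor = 200.0/19.58 = 10.21, so [stock] = 0.1079 x 10.21 = 1.10 M.

1.10 M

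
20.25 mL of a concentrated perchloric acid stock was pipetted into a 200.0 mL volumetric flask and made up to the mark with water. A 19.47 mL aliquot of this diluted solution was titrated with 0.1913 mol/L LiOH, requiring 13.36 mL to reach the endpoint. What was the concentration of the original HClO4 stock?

n(LiOH) = 0.1913 x 0.01336 = 0.002556 mol.
n(HClO4) in the aliquot = 0.002556 mol.
[diluted HClO4] = 0.002556 / 0.01947 = 0.1313 M.
Dilution factor = 200.0/20.25 = 9.877, so [stock] = 0.1313 x 9.877 = 1.30 M.

1.30 M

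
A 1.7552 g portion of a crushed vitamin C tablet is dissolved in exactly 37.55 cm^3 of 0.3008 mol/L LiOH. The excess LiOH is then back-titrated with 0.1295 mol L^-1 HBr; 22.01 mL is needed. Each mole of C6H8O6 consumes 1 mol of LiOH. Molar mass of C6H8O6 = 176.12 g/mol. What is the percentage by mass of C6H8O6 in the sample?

Total n(LiOH) added = 0.3008 x 0.03755 = 0.01130 mol.
n(HBr) used = 0.1295 x 0.02201 = 0.002850 mol, which equals the excess n(LiOH).
So n(LiOH) consumed by the sample = 0.01130 - 0.002850 = 0.008445 mol.
n(C6H8O6) = 0.008445 / 1 = 0.008445 mol.
mass C6H8O6 = 0.008445 x 176.12 = 1.487 g, so %C6H8O6 = 1.487/1.7552 x 100 = 84.7%.

84.7%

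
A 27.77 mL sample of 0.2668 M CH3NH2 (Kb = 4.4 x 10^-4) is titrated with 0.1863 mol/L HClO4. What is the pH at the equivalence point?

5.80

n(CH3NH2) = 0.2668 x 0.02777 = 0.007409 mol; V(HClO4) at equivalence = 0.007409/0.1863 = 0.03977 L.
At equivalence the base is fully converted to CH3NH3+; total volume = 0.06754 L, so [CH3NH3+] = 0.007409/0.06754 = 0.1097 M.
Ka(CH3NH3+) = Kw/Kb = 1.0e-14 / 4.4 x 10^-4 = 2.27e-11.
[H^+] = sqrt(Ka x [CH3NH3+]) = sqrt(2.27e-11 x 0.1097) = 1.58e-6 M.
pH = -log(1.58e-6) = 5.80.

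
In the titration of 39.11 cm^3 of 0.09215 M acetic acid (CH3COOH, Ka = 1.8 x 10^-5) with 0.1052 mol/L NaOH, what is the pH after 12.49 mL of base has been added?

4.50

Initial n(CH3COOH) = 0.09215 x 0.03911 = 0.003604 mol.
n(NaOH) added = 0.1052 x 0.01249 = 0.001314 mol, converting that many moles of CH3COOH to CH3COO-.
Remaining n(CH3COOH) = 0.002290 mol; n(CH3COO-) = 0.001314 mol.
By Henderson-Hasselbalch, pH = pKa + log([A^-]/[HA]) = 4.74 + log(0.001314/0.002290) = 4.74 + (-0.24) = 4.50.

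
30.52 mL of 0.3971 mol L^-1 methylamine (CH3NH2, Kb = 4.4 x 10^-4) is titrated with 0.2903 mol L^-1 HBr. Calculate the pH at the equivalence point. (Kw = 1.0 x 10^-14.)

5.71

n(CH3NH2) = 0.3971 x 0.03052 = 0.01212 mol; V(HBr) at equivalence = 0.01212/0.2903 = 0.04175 L.
At equivalence the base is fully converted to CH3NH3+; total volume = 0.07227 L, so [CH3NH3+] = 0.01212/0.07227 = 0.1677 M.
Ka(CH3NH3+) = Kw/Kb = 1.0e-14 / 4.4 x 10^-4 = 2.27e-11.
[H^+] = sqrt(Ka x [CH3NH3+]) = sqrt(2.27e-11 x 0.1677) = 1.95e-6 M.
pH = -log(1.95e-6) = 5.71.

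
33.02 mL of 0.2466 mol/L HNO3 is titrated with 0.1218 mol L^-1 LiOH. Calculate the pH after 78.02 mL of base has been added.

12.09

n(acid) = 0.2466 x 0.03302 = 0.008143 mol; n(LiOH) added = 0.1218 x 0.07802 = 0.009503 mol.
Base is in excess by 0.009503 - 0.008143 = 0.001360 mol in a total volume of 0.1110 L.
[OH^-] = 0.001360/0.1110 = 0.01225 M, so pOH = 1.91 and pH = 14.00 - 1.91 = 12.09.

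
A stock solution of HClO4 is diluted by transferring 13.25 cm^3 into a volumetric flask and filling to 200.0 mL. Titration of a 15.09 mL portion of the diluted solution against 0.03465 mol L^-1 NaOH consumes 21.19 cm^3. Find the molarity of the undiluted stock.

n(NaOH) = 0.03465 x 0.02119 = 0.0007342 mol.
n(HClO4) in the aliquot = 0.0007342 mol.
[diluted HClO4] = 0.0007342 / 0.01509 = 0.04866 M.
Dilution factor = 200.0/13.25 = 15.09, so [stock] = 0.04866 x 15.09 = 0.734 M.

0.734 M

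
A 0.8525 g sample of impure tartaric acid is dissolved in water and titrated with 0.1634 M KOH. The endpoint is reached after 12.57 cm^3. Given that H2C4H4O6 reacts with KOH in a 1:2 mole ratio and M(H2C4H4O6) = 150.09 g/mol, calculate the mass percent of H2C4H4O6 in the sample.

18.1%

n(KOH) = 0.1634 x 0.01257 = 0.002054 mol.
n(H2C4H4O6) = 0.002054 / 2 = 0.001027 mol.
mass of H2C4H4O6 = 0.001027 x 150.09 = 0.1541 g.
% purity = 0.1541 / 0.8525 x 100 = 18.1%.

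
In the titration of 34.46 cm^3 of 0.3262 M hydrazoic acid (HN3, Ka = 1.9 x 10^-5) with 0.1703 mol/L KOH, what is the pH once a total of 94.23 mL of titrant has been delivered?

12.57

n(acid) = 0.3262 x 0.03446 = 0.01124 mol; n(KOH) added = 0.1703 x 0.09423 = 0.01605 mol.
Base is in excess by 0.01605 - 0.01124 = 0.004807 mol in a total volume of 0.1287 L.
[OH^-] = 0.004807/0.1287 = 0.03735 M, so pOH = 1.43 and pH = 14.00 - 1.43 = 12.57.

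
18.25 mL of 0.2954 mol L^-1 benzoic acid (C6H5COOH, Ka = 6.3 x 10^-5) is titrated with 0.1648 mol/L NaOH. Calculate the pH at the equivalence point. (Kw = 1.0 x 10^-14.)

8.61

n(C6H5COOH) = 0.2954 x 0.01825 = 0.005391 mol; V(NaOH) at equivalence = 0.005391/0.1648 = 0.03271 L.
At equivalence all the acid is converted to C6H5COO-; total volume = 0.01825 + 0.03271 = 0.05096 L, so [C6H5COO-] = 0.005391/0.05096 = 0.1058 M.
Kb = Kw/Ka = 1.0e-14 / 6.3 x 10^-5 = 1.59e-10.
[OH^-] = sqrt(Kb x [C6H5COO-]) = sqrt(1.59e-10 x 0.1058) = 4.10e-6 M.
pOH = 5.39, so pH = 14.00 - 5.39 = 8.61.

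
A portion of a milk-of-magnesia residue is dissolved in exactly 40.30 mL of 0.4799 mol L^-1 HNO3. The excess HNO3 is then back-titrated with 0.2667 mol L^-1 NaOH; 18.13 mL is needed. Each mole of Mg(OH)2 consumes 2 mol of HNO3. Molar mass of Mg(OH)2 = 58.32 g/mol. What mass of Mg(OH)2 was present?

0.423 g

Total n(HNO3) added = 0.4799 x 0.04030 = 0.01934 mol.
n(NaOH) used = 0.2667 x 0.01813 = 0.004835 mol, which equals the excess n(HNO3).
So n(HNO3) consumed by the sample = 0.01934 - 0.004835 = 0.01450 mol.
n(Mg(OH)2) = 0.01450 / 2 = 0.007252 mol.
mass = 0.007252 mol x 58.32 g/mol = 0.423 g.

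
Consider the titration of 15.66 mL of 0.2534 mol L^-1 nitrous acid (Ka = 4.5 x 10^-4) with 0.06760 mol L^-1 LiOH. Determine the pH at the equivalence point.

8.04

n(HNO2) = 0.2534 x 0.01566 = 0.003968 mol; V(LiOH) at equivalence = 0.003968/0.06760 = 0.05870 L.
At equivalence all the acid is converted to NO2-; total volume = 0.01566 + 0.05870 = 0.07436 L, so [NO2-] = 0.003968/0.07436 = 0.05336 M.
Kb = Kw/Ka = 1.0e-14 / 4.5 x 10^-4 = 2.22e-11.
[OH^-] = sqrt(Kb x [NO2-]) = sqrt(2.22e-11 x 0.05336) = 1.09e-6 M.
pOH = 5.96, so pH = 14.00 - 5.96 = 8.04.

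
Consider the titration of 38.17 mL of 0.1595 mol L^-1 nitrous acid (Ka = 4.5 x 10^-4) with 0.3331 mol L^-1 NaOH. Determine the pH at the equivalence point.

n(HNO2) = 0.1595 x 0.03817 = 0.006088 mol; V(NaOH) at equivalence = 0.006088/0.3331 = 0.01828 L.
At equivalence all the acid is converted to NO2-; total volume = 0.03817 + 0.01828 = 0.05645 L, so [NO2-] = 0.006088/0.05645 = 0.1079 M.
Kb = Kw/Ka = 1.0e-14 / 4.5 x 10^-4 = 2.22e-11.
[OH^-] = sqrt(Kb x [NO2-]) = sqrt(2.22e-11 x 0.1079) = 1.55e-6 M.
pOH = 5.81, so pH = 14.00 - 5.81 = 8.19.

8.19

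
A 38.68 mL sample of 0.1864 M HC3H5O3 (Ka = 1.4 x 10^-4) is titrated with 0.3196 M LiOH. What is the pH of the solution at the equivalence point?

n(HC3H5O3) = 0.1864 x 0.03868 = 0.007210 mol; V(LiOH) at equivalence = 0.007210/0.3196 = 0.02256 L.
At equivalence all the acid is converted to C3H5O3-; total volume = 0.03868 + 0.02256 = 0.06124 L, so [C3H5O3-] = 0.007210/0.06124 = 0.1177 M.
Kb = Kw/Ka = 1.0e-14 / 1.4 x 10^-4 = 7.14e-11.
[OH^-] = sqrt(Kb x [C3H5O3-]) = sqrt(7.14e-11 x 0.1177) = 2.90e-6 M.
pOH = 5.54, so pH = 14.00 - 5.54 = 8.46.

8.46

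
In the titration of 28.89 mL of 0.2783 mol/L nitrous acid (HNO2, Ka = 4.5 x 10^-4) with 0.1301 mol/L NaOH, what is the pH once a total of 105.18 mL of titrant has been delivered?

n(acid) = 0.2783 x 0.02889 = 0.008040 mol; n(NaOH) added = 0.1301 x 0.1052 = 0.01368 mol.
Base is in excess by 0.01368 - 0.008040 = 0.005644 mol in a total volume of 0.1341 L.
[OH^-] = 0.005644/0.1341 = 0.04210 M, so pOH = 1.38 and pH = 14.00 - 1.38 = 12.62.

12.62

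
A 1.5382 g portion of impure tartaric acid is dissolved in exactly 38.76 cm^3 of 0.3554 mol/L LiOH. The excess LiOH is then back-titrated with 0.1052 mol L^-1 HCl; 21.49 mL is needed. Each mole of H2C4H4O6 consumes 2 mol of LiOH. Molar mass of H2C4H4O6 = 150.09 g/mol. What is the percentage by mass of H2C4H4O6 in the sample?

Total n(LiOH) added = 0.3554 x 0.03876 = 0.01378 mol.
n(HCl) used = 0.1052 x 0.02149 = 0.002261 mol, which equals the excess n(LiOH).
So n(LiOH) consumed by the sample = 0.01378 - 0.002261 = 0.01151 mol.
n(H2C4H4O6) = 0.01151 / 2 = 0.005757 mol.
mass H2C4H4O6 = 0.005757 x 150.09 = 0.8641 g, so %H2C4H4O6 = 0.8641/1.5382 x 100 = 56.2%.

56.2%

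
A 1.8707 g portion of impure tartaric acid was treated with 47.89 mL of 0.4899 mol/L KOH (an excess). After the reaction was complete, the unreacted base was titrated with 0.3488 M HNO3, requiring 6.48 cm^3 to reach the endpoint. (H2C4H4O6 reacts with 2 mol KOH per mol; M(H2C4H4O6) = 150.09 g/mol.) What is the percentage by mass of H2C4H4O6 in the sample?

85.1%

Total n(KOH) added = 0.4899 x 0.04789 = 0.02346 mol.
n(HNO3) used = 0.3488 x 0.006480 = 0.002260 mol, which equals the excess n(KOH).
So n(KOH) consumed by the sample = 0.02346 - 0.002260 = 0.02120 mol.
n(H2C4H4O6) = 0.02120 / 2 = 0.01060 mol.
mass H2C4H4O6 = 0.01060 x 150.09 = 1.591 g, so %H2C4H4O6 = 1.591/1.8707 x 100 = 85.1%.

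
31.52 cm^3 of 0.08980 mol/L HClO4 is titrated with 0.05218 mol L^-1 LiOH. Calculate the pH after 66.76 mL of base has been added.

11.82

n(acid) = 0.08980 x 0.03152 = 0.002830 mol; n(LiOH) added = 0.05218 x 0.06676 = 0.003484 mol.
Base is in excess by 0.003484 - 0.002830 = 0.0006530 mol in a total volume of 0.09828 L.
[OH^-] = 0.0006530/0.09828 = 0.006645 M, so pOH = 2.18 and pH = 14.00 - 2.18 = 11.82.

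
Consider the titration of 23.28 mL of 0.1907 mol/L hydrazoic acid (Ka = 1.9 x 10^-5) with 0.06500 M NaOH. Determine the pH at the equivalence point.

8.70

n(HN3) = 0.1907 x 0.02328 = 0.004439 mol; V(NaOH) at equivalence = 0.004439/0.06500 = 0.06830 L.
At equivalence all the acid is converted to N3-; total volume = 0.02328 + 0.06830 = 0.09158 L, so [N3-] = 0.004439/0.09158 = 0.04848 M.
Kb = Kw/Ka = 1.0e-14 / 1.9 x 10^-5 = 5.26e-10.
[OH^-] = sqrt(Kb x [N3-]) = sqrt(5.26e-10 x 0.04848) = 5.05e-6 M.
pOH = 5.30, so pH = 14.00 - 5.30 = 8.70.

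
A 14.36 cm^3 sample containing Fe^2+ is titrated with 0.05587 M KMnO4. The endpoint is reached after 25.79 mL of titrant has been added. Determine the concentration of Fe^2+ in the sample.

n(KMnO4) = 0.05587 x 0.02579 = 0.001441 mol.
From the balanced equation, 1 mol KMnO4 reacts with 5 mol Fe^2+, so n(Fe^2+) = 0.001441 x 5/1 = 0.007204 mol.
[Fe^2+] = 0.007204 / 0.01436 L = 0.502 M.

0.502 M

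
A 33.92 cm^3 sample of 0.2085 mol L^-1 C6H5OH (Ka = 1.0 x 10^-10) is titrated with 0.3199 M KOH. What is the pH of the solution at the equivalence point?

n(C6H5OH) = 0.2085 x 0.03392 = 0.007072 mol; V(KOH) at equivalence = 0.007072/0.3199 = 0.02211 L.
At equivalence all the acid is converted to C6H5O-; total volume = 0.03392 + 0.02211 = 0.05603 L, so [C6H5O-] = 0.007072/0.05603 = 0.1262 M.
Kb = Kw/Ka = 1.0e-14 / 1.0 x 10^-10 = 0.000100.
[OH^-] = sqrt(Kb x [C6H5O-]) = sqrt(0.000100 x 0.1262) = 0.00355 M.
pOH = 2.45, so pH = 14.00 - 2.45 = 11.55.

11.55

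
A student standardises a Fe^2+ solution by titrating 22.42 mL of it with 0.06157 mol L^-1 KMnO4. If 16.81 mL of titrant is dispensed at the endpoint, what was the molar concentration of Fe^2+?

n(KMnO4) = 0.06157 x 0.01681 = 0.001035 mol.
From the balanced equation, 1 mol KMnO4 reacts with 5 mol Fe^2+, so n(Fe^2+) = 0.001035 x 5/1 = 0.005175 mol.
[Fe^2+] = 0.005175 / 0.02242 L = 0.231 M.

0.231 M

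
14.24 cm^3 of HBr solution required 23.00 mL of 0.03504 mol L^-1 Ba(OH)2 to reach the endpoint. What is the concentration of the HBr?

n(Ba(OH)2) delivered = 0.03504 x 0.02300 = 0.0008059 mol.
The reaction is 2 HBr + 1 Ba(OH)2, so n(HBr) = 0.0008059 x 2/1 = 0.001612 mol.
[HBr] = 0.001612 mol / 0.01424 L = 0.113 M.

0.113 M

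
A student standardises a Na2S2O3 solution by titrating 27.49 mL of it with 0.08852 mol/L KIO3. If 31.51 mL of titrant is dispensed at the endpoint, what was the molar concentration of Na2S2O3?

n(KIO3) = 0.08852 x 0.03151 = 0.002789 mol.
From the balanced equation, 1 mol KIO3 reacts with 6 mol Na2S2O3, so n(Na2S2O3) = 0.002789 x 6/1 = 0.01674 mol.
[Na2S2O3] = 0.01674 / 0.02749 L = 0.609 M.

0.609 M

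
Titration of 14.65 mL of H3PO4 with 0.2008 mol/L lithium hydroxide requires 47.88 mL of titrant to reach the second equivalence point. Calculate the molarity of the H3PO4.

0.328 M

n(LiOH) = 0.2008 x 0.04788 = 0.009614 mol.
At the second equivalence point, 2 mol OH^- react per mol H3PO4, so n(H3PO4) = 0.009614 / 2 = 0.004807 mol.
[H3PO4] = 0.004807 / 0.01465 L = 0.328 M.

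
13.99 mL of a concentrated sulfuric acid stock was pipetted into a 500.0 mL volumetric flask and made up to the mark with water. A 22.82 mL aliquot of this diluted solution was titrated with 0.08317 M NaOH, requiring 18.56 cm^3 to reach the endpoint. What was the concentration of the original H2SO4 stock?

n(NaOH) = 0.08317 x 0.01856 = 0.001544 mol.
n(H2SO4) in the aliquot = 0.001544 x 1/2 = 0.0007718 mol.
[diluted H2SO4] = 0.0007718 / 0.02282 = 0.03382 M.
Dilution factor = 500.0/13.99 = 35.74, so [stock] = 0.03382 x 35.74 = 1.21 M.

1.21 M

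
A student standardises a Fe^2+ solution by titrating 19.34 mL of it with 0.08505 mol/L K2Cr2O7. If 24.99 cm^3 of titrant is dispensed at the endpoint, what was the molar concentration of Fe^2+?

n(K2Cr2O7) = 0.08505 x 0.02499 = 0.002125 mol.
From the balanced equation, 1 mol K2Cr2O7 reacts with 6 mol Fe^2+, so n(Fe^2+) = 0.002125 x 6/1 = 0.01275 mol.
[Fe^2+] = 0.01275 / 0.01934 L = 0.659 M.

0.659 M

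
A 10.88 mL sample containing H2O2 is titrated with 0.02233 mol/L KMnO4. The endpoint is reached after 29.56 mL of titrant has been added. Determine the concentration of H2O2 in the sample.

0.152 M

n(KMnO4) = 0.02233 x 0.02956 = 0.0006601 mol.
From the balanced equation, 2 mol KMnO4 reacts with 5 mol H2O2, so n(H2O2) = 0.0006601 x 5/2 = 0.001650 mol.
[H2O2] = 0.001650 / 0.01088 L = 0.152 M.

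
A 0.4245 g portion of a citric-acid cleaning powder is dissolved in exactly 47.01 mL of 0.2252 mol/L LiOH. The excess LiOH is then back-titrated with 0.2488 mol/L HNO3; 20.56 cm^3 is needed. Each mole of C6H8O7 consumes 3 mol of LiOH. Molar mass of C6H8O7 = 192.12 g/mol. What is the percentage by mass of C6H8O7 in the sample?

Total n(LiOH) added = 0.2252 x 0.04701 = 0.01059 mol.
n(HNO3) used = 0.2488 x 0.02056 = 0.005115 mol, which equals the excess n(LiOH).
So n(LiOH) consumed by the sample = 0.01059 - 0.005115 = 0.005471 mol.
n(C6H8O7) = 0.005471 / 3 = 0.001824 mol.
mass C6H8O7 = 0.001824 x 192.12 = 0.3504 g, so %C6H8O7 = 0.3504/0.4245 x 100 = 82.5%.

82.5%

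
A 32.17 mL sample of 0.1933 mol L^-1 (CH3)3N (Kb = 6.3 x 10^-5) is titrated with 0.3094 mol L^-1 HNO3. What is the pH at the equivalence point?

n((CH3)3N) = 0.1933 x 0.03217 = 0.006218 mol; V(HNO3) at equivalence = 0.006218/0.3094 = 0.02010 L.
At equivalence the base is fully converted to (CH3)3NH+; total volume = 0.05227 L, so [(CH3)3NH+] = 0.006218/0.05227 = 0.1190 M.
Ka((CH3)3NH+) = Kw/Kb = 1.0e-14 / 6.3 x 10^-5 = 1.59e-10.
[H^+] = sqrt(Ka x [(CH3)3NH+]) = sqrt(1.59e-10 x 0.1190) = 4.35e-6 M.
pH = -log(4.35e-6) = 5.36.

5.36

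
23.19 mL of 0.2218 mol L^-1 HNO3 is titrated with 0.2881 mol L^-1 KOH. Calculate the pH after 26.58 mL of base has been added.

n(acid) = 0.2218 x 0.02319 = 0.005144 mol; n(KOH) added = 0.2881 x 0.02658 = 0.007658 mol.
Base is in excess by 0.007658 - 0.005144 = 0.002514 mol in a total volume of 0.04977 L.
[OH^-] = 0.002514/0.04977 = 0.05052 M, so pOH = 1.30 and pH = 14.00 - 1.30 = 12.70.

12.70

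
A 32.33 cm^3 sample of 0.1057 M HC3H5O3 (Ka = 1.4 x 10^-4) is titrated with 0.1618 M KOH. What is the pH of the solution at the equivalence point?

n(HC3H5O3) = 0.1057 x 0.03233 = 0.003417 mol; V(KOH) at equivalence = 0.003417/0.1618 = 0.02112 L.
At equivalence all the acid is converted to C3H5O3-; total volume = 0.03233 + 0.02112 = 0.05345 L, so [C3H5O3-] = 0.003417/0.05345 = 0.06393 M.
Kb = Kw/Ka = 1.0e-14 / 1.4 x 10^-4 = 7.14e-11.
[OH^-] = sqrt(Kb x [C3H5O3-]) = sqrt(7.14e-11 x 0.06393) = 2.14e-6 M.
pOH = 5.67, so pH = 14.00 - 5.67 = 8.33.

8.33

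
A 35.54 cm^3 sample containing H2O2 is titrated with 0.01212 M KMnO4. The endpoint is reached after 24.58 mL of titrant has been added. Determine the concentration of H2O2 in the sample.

0.0210 M

n(KMnO4) = 0.01212 x 0.02458 = 0.0002979 mol.
From the balanced equation, 2 mol KMnO4 reacts with 5 mol H2O2, so n(H2O2) = 0.0002979 x 5/2 = 0.0007448 mol.
[H2O2] = 0.0007448 / 0.03554 L = 0.0210 M.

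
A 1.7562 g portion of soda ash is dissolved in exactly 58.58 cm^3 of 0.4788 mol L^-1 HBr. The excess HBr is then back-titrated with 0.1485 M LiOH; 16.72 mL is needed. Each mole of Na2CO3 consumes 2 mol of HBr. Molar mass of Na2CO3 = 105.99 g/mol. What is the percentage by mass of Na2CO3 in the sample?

77.1%

Total n(HBr) added = 0.4788 x 0.05858 = 0.02805 mol.
n(LiOH) used = 0.1485 x 0.01672 = 0.002483 mol, which equals the excess n(HBr).
So n(HBr) consumed by the sample = 0.02805 - 0.002483 = 0.02557 mol.
n(Na2CO3) = 0.02557 / 2 = 0.01278 mol.
mass Na2CO3 = 0.01278 x 105.99 = 1.355 g, so %Na2CO3 = 1.355/1.7562 x 100 = 77.1%.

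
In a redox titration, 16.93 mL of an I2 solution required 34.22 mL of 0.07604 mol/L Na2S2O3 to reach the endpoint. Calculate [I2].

0.0768 M

n(Na2S2O3) = 0.07604 x 0.03422 = 0.002602 mol.
From the balanced equation, 2 mol Na2S2O3 reacts with 1 mol I2, so n(I2) = 0.002602 x 1/2 = 0.001301 mol.
[I2] = 0.001301 / 0.01693 L = 0.0768 M.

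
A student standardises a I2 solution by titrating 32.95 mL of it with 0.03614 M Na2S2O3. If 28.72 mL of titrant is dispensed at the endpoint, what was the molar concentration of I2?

n(Na2S2O3) = 0.03614 x 0.02872 = 0.001038 mol.
From the balanced equation, 2 mol Na2S2O3 reacts with 1 mol I2, so n(I2) = 0.001038 x 1/2 = 0.0005190 mol.
[I2] = 0.0005190 / 0.03295 L = 0.0158 M.

0.0158 M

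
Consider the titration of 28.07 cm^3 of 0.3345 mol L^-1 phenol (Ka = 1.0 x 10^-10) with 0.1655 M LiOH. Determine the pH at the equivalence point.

n(C6H5OH) = 0.3345 x 0.02807 = 0.009389 mol; V(LiOH) at equivalence = 0.009389/0.1655 = 0.05673 L.
At equivalence all the acid is converted to C6H5O-; total volume = 0.02807 + 0.05673 = 0.08480 L, so [C6H5O-] = 0.009389/0.08480 = 0.1107 M.
Kb = Kw/Ka = 1.0e-14 / 1.0 x 10^-10 = 0.000100.
[OH^-] = sqrt(Kb x [C6H5O-]) = sqrt(0.000100 x 0.1107) = 0.00333 M.
pOH = 2.48, so pH = 14.00 - 2.48 = 11.52.

11.52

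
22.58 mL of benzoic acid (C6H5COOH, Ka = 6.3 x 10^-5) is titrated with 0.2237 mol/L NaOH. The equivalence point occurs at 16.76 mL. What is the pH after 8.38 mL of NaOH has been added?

8.38 mL is exactly half the equivalence volume (16.76/2), i.e. the half-equivalence point.
There, n(HA) = n(A^-), so pH = pKa = -log(6.3 x 10^-5) = 4.20.

4.20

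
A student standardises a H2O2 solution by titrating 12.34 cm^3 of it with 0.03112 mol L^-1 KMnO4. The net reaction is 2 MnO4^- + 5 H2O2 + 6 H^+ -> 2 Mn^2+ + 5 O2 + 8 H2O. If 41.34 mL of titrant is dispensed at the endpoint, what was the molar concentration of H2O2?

n(KMnO4) = 0.03112 x 0.04134 = 0.001287 mol.
From the balanced equation, 2 mol KMnO4 reacts with 5 mol H2O2, so n(H2O2) = 0.001287 x 5/2 = 0.003216 mol.
[H2O2] = 0.003216 / 0.01234 L = 0.261 M.

0.261 M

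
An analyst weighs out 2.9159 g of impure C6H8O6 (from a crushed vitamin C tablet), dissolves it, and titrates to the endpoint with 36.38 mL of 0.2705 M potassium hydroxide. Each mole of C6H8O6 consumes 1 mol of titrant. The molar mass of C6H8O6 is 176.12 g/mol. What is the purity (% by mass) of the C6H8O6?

59.4%

n(KOH) = 0.2705 x 0.03638 = 0.009841 mol.
n(C6H8O6) = 0.009841 / 1 = 0.009841 mol.
mass of C6H8O6 = 0.009841 x 176.12 = 1.733 g.
% purity = 1.733 / 2.9159 x 100 = 59.4%.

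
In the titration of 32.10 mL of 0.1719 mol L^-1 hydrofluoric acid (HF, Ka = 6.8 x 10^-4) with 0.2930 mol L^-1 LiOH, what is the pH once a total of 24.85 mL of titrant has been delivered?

12.49

n(acid) = 0.1719 x 0.03210 = 0.005518 mol; n(LiOH) added = 0.2930 x 0.02485 = 0.007281 mol.
Base is in excess by 0.007281 - 0.005518 = 0.001763 mol in a total volume of 0.05695 L.
[OH^-] = 0.001763/0.05695 = 0.03096 M, so pOH = 1.51 and pH = 14.00 - 1.51 = 12.49.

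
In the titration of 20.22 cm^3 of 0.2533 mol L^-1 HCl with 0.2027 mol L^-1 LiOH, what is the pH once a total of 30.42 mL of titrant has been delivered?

n(acid) = 0.2533 x 0.02022 = 0.005122 mol; n(LiOH) added = 0.2027 x 0.03042 = 0.006166 mol.
Base is in excess by 0.006166 - 0.005122 = 0.001044 mol in a total volume of 0.05064 L.
[OH^-] = 0.001044/0.05064 = 0.02062 M, so pOH = 1.69 and pH = 14.00 - 1.69 = 12.31.

12.31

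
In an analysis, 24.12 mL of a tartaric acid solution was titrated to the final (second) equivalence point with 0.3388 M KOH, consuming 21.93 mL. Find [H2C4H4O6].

n(KOH) = 0.3388 x 0.02193 = 0.007430 mol.
At the final (second) equivalence point, 2 mol OH^- react per mol H2C4H4O6, so n(H2C4H4O6) = 0.007430 / 2 = 0.003715 mol.
[H2C4H4O6] = 0.003715 / 0.02412 L = 0.154 M.

0.154 M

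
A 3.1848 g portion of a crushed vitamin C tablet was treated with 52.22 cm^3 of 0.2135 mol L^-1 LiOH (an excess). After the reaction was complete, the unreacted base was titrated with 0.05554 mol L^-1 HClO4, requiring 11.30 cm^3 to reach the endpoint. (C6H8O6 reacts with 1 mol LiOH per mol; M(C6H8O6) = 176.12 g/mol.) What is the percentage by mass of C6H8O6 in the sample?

Total n(LiOH) added = 0.2135 x 0.05222 = 0.01115 mol.
n(HClO4) used = 0.05554 x 0.01130 = 0.0006276 mol, which equals the excess n(LiOH).
So n(LiOH) consumed by the sample = 0.01115 - 0.0006276 = 0.01052 mol.
n(C6H8O6) = 0.01052 / 1 = 0.01052 mol.
mass C6H8O6 = 0.01052 x 176.12 = 1.853 g, so %C6H8O6 = 1.853/3.1848 x 100 = 58.2%.

58.2%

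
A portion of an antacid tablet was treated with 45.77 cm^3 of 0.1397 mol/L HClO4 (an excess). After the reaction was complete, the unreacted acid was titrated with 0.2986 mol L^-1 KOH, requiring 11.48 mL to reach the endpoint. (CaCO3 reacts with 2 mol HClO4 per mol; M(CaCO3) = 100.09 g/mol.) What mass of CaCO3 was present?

0.148 g

Total n(HClO4) added = 0.1397 x 0.04577 = 0.006394 mol.
n(KOH) used = 0.2986 x 0.01148 = 0.003428 mol, which equals the excess n(HClO4).
So n(HClO4) consumed by the sample = 0.006394 - 0.003428 = 0.002966 mol.
n(CaCO3) = 0.002966 / 2 = 0.001483 mol.
mass = 0.001483 mol x 100.09 g/mol = 0.148 g.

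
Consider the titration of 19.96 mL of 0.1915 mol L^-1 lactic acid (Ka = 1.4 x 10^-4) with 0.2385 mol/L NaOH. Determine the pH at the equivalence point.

8.44

n(HC3H5O3) = 0.1915 x 0.01996 = 0.003822 mol; V(NaOH) at equivalence = 0.003822/0.2385 = 0.01603 L.
At equivalence all the acid is converted to C3H5O3-; total volume = 0.01996 + 0.01603 = 0.03599 L, so [C3H5O3-] = 0.003822/0.03599 = 0.1062 M.
Kb = Kw/Ka = 1.0e-14 / 1.4 x 10^-4 = 7.14e-11.
[OH^-] = sqrt(Kb x [C3H5O3-]) = sqrt(7.14e-11 x 0.1062) = 2.75e-6 M.
pOH = 5.56, so pH = 14.00 - 5.56 = 8.44.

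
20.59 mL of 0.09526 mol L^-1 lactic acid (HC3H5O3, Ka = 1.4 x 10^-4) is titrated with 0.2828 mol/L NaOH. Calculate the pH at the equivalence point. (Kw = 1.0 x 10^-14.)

8.35

n(HC3H5O3) = 0.09526 x 0.02059 = 0.001961 mol; V(NaOH) at equivalence = 0.001961/0.2828 = 0.006936 L.
At equivalence all the acid is converted to C3H5O3-; total volume = 0.02059 + 0.006936 = 0.02753 L, so [C3H5O3-] = 0.001961/0.02753 = 0.07126 M.
Kb = Kw/Ka = 1.0e-14 / 1.4 x 10^-4 = 7.14e-11.
[OH^-] = sqrt(Kb x [C3H5O3-]) = sqrt(7.14e-11 x 0.07126) = 2.26e-6 M.
pOH = 5.65, so pH = 14.00 - 5.65 = 8.35.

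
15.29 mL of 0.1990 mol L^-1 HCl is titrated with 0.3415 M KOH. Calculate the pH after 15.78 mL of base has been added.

n(acid) = 0.1990 x 0.01529 = 0.003043 mol; n(KOH) added = 0.3415 x 0.01578 = 0.005389 mol.
Base is in excess by 0.005389 - 0.003043 = 0.002346 mol in a total volume of 0.03107 L.
[OH^-] = 0.002346/0.03107 = 0.07551 M, so pOH = 1.12 and pH = 14.00 - 1.12 = 12.88.

12.88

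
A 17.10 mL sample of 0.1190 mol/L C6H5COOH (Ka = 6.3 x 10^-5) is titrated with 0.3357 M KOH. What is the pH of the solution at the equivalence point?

8.57

n(C6H5COOH) = 0.1190 x 0.01710 = 0.002035 mol; V(KOH) at equivalence = 0.002035/0.3357 = 0.006062 L.
At equivalence all the acid is converted to C6H5COO-; total volume = 0.01710 + 0.006062 = 0.02316 L, so [C6H5COO-] = 0.002035/0.02316 = 0.08786 M.
Kb = Kw/Ka = 1.0e-14 / 6.3 x 10^-5 = 1.59e-10.
[OH^-] = sqrt(Kb x [C6H5COO-]) = sqrt(1.59e-10 x 0.08786) = 3.73e-6 M.
pOH = 5.43, so pH = 14.00 - 5.43 = 8.57.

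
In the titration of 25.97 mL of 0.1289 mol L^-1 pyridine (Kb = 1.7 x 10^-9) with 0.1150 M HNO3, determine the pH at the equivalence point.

3.22

n(C5H5N) = 0.1289 x 0.02597 = 0.003348 mol; V(HNO3) at equivalence = 0.003348/0.1150 = 0.02911 L.
At equivalence the base is fully converted to C5H5NH+; total volume = 0.05508 L, so [C5H5NH+] = 0.003348/0.05508 = 0.06078 M.
Ka(C5H5NH+) = Kw/Kb = 1.0e-14 / 1.7 x 10^-9 = 5.88e-6.
[H^+] = sqrt(Ka x [C5H5NH+]) = sqrt(5.88e-6 x 0.06078) = 0.000598 M.
pH = -log(0.000598) = 3.22.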